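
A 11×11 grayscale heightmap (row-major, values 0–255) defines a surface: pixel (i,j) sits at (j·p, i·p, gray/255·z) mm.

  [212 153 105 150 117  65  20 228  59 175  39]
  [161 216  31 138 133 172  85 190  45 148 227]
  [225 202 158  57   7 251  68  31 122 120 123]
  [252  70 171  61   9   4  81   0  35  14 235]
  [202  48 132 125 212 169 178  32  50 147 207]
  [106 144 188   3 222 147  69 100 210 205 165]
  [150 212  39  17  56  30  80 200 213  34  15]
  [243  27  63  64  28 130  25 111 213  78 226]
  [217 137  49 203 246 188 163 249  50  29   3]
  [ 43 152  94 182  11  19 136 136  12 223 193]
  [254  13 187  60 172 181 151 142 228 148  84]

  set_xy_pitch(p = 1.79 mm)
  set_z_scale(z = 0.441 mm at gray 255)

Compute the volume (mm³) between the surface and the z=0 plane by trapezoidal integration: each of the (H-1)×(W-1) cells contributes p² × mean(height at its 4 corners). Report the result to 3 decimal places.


64.942

height_mm = gray/255 × 0.441; cell vol = 1.79² × mean(4 corners)
unit = 1.79² × 0.441 / (4×255) = 0.0013853 mm³ per gray-sum
row 0: Σ corner-gray over 10 cells = 5099  → 7.0637
row 1: Σ corner-gray over 10 cells = 5084  → 7.0429
row 2: Σ corner-gray over 10 cells = 3757  → 5.2046
row 3: Σ corner-gray over 10 cells = 3972  → 5.5024
row 4: Σ corner-gray over 10 cells = 5442  → 7.5388
row 5: Σ corner-gray over 10 cells = 4774  → 6.6134
row 6: Σ corner-gray over 10 cells = 3874  → 5.3667
row 7: Σ corner-gray over 10 cells = 4795  → 6.6425
row 8: Σ corner-gray over 10 cells = 5014  → 6.9459
row 9: Σ corner-gray over 10 cells = 5068  → 7.0207
Σ rows: total corner-gray = 46879  → 64.9416 mm³


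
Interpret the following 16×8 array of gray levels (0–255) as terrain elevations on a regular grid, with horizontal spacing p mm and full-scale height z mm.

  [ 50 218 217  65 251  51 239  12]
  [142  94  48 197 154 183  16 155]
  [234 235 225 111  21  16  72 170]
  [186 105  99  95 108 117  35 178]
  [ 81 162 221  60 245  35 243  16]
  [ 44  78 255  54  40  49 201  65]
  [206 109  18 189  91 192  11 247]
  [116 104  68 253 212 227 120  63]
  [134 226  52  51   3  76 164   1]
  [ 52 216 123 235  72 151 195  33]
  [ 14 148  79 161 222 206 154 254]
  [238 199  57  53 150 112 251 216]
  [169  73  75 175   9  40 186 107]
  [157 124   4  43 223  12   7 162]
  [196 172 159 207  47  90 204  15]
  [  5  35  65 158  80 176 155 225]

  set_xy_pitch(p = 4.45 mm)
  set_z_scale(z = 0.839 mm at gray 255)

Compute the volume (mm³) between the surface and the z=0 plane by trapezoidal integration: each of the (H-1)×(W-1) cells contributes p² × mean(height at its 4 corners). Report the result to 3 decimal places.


height_mm = gray/255 × 0.839; cell vol = 4.45² × mean(4 corners)
unit = 4.45² × 0.839 / (4×255) = 0.0162885 mm³ per gray-sum
row 0: Σ corner-gray over 7 cells = 3825  → 62.3036
row 1: Σ corner-gray over 7 cells = 3445  → 56.1140
row 2: Σ corner-gray over 7 cells = 3246  → 52.8726
row 3: Σ corner-gray over 7 cells = 3511  → 57.1890
row 4: Σ corner-gray over 7 cells = 3492  → 56.8795
row 5: Σ corner-gray over 7 cells = 3136  → 51.0808
row 6: Σ corner-gray over 7 cells = 3820  → 62.2222
row 7: Σ corner-gray over 7 cells = 3426  → 55.8045
row 8: Σ corner-gray over 7 cells = 3348  → 54.5340
row 9: Σ corner-gray over 7 cells = 4277  → 69.6660
row 10: Σ corner-gray over 7 cells = 4306  → 70.1384
row 11: Σ corner-gray over 7 cells = 3490  → 56.8470
row 12: Σ corner-gray over 7 cells = 2537  → 41.3240
row 13: Σ corner-gray over 7 cells = 3114  → 50.7225
row 14: Σ corner-gray over 7 cells = 3537  → 57.6125
Σ rows: total corner-gray = 52510  → 855.3106 mm³

855.311


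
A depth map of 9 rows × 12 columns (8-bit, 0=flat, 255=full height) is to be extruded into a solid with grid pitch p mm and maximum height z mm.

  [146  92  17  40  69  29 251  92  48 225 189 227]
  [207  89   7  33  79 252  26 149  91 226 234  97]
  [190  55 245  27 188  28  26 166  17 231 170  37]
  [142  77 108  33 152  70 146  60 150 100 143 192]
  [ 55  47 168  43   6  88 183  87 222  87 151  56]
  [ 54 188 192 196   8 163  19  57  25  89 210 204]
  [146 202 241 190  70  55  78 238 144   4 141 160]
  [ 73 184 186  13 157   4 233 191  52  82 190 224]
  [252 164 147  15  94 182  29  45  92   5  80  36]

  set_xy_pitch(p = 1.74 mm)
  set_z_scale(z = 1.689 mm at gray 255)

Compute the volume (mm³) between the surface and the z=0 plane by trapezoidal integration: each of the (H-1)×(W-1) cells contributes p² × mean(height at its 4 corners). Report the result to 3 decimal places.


height_mm = gray/255 × 1.689; cell vol = 1.74² × mean(4 corners)
unit = 1.74² × 1.689 / (4×255) = 0.00501335 mm³ per gray-sum
row 0: Σ corner-gray over 11 cells = 5153  → 25.8338
row 1: Σ corner-gray over 11 cells = 5209  → 26.1145
row 2: Σ corner-gray over 11 cells = 4945  → 24.7910
row 3: Σ corner-gray over 11 cells = 4687  → 23.4976
row 4: Σ corner-gray over 11 cells = 4827  → 24.1994
row 5: Σ corner-gray over 11 cells = 5584  → 27.9945
row 6: Σ corner-gray over 11 cells = 5913  → 29.6439
row 7: Σ corner-gray over 11 cells = 4875  → 24.4401
Σ rows: total corner-gray = 41193  → 206.5149 mm³

206.515


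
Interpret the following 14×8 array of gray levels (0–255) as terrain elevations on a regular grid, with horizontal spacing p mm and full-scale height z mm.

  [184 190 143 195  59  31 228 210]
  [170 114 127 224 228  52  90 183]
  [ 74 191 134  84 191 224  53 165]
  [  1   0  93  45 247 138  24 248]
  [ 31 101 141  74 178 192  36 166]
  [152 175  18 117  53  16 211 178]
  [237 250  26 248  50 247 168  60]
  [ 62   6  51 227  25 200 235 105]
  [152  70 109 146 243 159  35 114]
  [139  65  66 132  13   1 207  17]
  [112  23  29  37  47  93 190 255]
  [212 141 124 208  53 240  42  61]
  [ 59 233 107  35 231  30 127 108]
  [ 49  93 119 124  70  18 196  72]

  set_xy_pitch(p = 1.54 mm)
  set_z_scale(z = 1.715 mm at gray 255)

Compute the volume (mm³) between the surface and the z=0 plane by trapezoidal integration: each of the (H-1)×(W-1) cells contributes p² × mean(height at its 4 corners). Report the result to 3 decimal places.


height_mm = gray/255 × 1.715; cell vol = 1.54² × mean(4 corners)
unit = 1.54² × 1.715 / (4×255) = 0.00398754 mm³ per gray-sum
row 0: Σ corner-gray over 7 cells = 4109  → 16.3848
row 1: Σ corner-gray over 7 cells = 4016  → 16.0140
row 2: Σ corner-gray over 7 cells = 3336  → 13.3024
row 3: Σ corner-gray over 7 cells = 2984  → 11.8988
row 4: Σ corner-gray over 7 cells = 3151  → 12.5647
row 5: Σ corner-gray over 7 cells = 3785  → 15.0929
row 6: Σ corner-gray over 7 cells = 3930  → 15.6710
row 7: Σ corner-gray over 7 cells = 3445  → 13.7371
row 8: Σ corner-gray over 7 cells = 2914  → 11.6197
row 9: Σ corner-gray over 7 cells = 2329  → 9.2870
row 10: Σ corner-gray over 7 cells = 3094  → 12.3375
row 11: Σ corner-gray over 7 cells = 3582  → 14.2834
row 12: Σ corner-gray over 7 cells = 3054  → 12.1780
Σ rows: total corner-gray = 43729  → 174.3713 mm³

174.371


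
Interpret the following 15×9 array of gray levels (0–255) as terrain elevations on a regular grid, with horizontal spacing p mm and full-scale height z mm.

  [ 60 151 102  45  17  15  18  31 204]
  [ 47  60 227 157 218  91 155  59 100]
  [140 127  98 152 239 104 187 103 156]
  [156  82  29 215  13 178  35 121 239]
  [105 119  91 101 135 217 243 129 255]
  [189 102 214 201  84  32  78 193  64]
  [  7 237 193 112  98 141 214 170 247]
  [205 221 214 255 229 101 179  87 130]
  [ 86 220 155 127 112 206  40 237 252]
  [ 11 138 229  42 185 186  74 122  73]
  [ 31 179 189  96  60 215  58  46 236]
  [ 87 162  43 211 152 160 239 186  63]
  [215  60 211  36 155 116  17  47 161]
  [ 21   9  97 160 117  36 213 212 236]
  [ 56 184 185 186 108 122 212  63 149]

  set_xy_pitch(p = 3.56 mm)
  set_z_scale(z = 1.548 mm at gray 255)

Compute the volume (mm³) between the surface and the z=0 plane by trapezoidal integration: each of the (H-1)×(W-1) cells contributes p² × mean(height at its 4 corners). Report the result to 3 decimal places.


height_mm = gray/255 × 1.548; cell vol = 3.56² × mean(4 corners)
unit = 3.56² × 1.548 / (4×255) = 0.0192341 mm³ per gray-sum
row 0: Σ corner-gray over 8 cells = 3103  → 59.6833
row 1: Σ corner-gray over 8 cells = 4397  → 84.5721
row 2: Σ corner-gray over 8 cells = 4057  → 78.0325
row 3: Σ corner-gray over 8 cells = 4171  → 80.2252
row 4: Σ corner-gray over 8 cells = 4491  → 86.3801
row 5: Σ corner-gray over 8 cells = 4645  → 89.3422
row 6: Σ corner-gray over 8 cells = 5491  → 105.6142
row 7: Σ corner-gray over 8 cells = 5439  → 104.6140
row 8: Σ corner-gray over 8 cells = 4568  → 87.8611
row 9: Σ corner-gray over 8 cells = 3989  → 76.7246
row 10: Σ corner-gray over 8 cells = 4409  → 84.8029
row 11: Σ corner-gray over 8 cells = 4116  → 79.1674
row 12: Σ corner-gray over 8 cells = 3605  → 69.3388
row 13: Σ corner-gray over 8 cells = 4270  → 82.1294
Σ rows: total corner-gray = 60751  → 1168.4879 mm³

1168.488


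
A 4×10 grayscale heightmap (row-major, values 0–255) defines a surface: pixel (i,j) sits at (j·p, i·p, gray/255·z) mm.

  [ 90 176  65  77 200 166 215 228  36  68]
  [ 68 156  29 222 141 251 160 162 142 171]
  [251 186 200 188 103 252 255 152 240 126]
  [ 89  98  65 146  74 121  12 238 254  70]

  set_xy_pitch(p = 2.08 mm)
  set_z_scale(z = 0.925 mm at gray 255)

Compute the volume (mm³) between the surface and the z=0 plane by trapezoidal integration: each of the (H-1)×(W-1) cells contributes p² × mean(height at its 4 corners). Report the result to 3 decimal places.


height_mm = gray/255 × 0.925; cell vol = 2.08² × mean(4 corners)
unit = 2.08² × 0.925 / (4×255) = 0.00392345 mm³ per gray-sum
row 0: Σ corner-gray over 9 cells = 5249  → 20.5942
row 1: Σ corner-gray over 9 cells = 6294  → 24.6942
row 2: Σ corner-gray over 9 cells = 5704  → 22.3794
Σ rows: total corner-gray = 17247  → 67.6678 mm³

67.668


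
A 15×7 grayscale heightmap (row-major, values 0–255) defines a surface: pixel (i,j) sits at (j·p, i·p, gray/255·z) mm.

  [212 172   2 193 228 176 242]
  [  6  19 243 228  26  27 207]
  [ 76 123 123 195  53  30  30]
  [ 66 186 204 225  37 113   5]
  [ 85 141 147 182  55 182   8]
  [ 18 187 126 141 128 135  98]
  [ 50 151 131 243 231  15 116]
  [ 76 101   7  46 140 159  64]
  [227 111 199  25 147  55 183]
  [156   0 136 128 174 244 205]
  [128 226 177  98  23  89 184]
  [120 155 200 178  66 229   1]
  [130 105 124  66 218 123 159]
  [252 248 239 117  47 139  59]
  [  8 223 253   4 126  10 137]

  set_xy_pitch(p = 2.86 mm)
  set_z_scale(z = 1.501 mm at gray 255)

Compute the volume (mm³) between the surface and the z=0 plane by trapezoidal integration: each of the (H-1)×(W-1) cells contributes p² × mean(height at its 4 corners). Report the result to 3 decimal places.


518.246

height_mm = gray/255 × 1.501; cell vol = 2.86² × mean(4 corners)
unit = 2.86² × 1.501 / (4×255) = 0.0120368 mm³ per gray-sum
row 0: Σ corner-gray over 6 cells = 3295  → 39.6614
row 1: Σ corner-gray over 6 cells = 2453  → 29.5264
row 2: Σ corner-gray over 6 cells = 2755  → 33.1615
row 3: Σ corner-gray over 6 cells = 3108  → 37.4105
row 4: Σ corner-gray over 6 cells = 3057  → 36.7966
row 5: Σ corner-gray over 6 cells = 3258  → 39.2160
row 6: Σ corner-gray over 6 cells = 2754  → 33.1495
row 7: Σ corner-gray over 6 cells = 2530  → 30.4532
row 8: Σ corner-gray over 6 cells = 3209  → 38.6262
row 9: Σ corner-gray over 6 cells = 3263  → 39.2762
row 10: Σ corner-gray over 6 cells = 3315  → 39.9021
row 11: Σ corner-gray over 6 cells = 3338  → 40.1790
row 12: Σ corner-gray over 6 cells = 3452  → 41.5512
row 13: Σ corner-gray over 6 cells = 3268  → 39.3364
Σ rows: total corner-gray = 43055  → 518.2463 mm³


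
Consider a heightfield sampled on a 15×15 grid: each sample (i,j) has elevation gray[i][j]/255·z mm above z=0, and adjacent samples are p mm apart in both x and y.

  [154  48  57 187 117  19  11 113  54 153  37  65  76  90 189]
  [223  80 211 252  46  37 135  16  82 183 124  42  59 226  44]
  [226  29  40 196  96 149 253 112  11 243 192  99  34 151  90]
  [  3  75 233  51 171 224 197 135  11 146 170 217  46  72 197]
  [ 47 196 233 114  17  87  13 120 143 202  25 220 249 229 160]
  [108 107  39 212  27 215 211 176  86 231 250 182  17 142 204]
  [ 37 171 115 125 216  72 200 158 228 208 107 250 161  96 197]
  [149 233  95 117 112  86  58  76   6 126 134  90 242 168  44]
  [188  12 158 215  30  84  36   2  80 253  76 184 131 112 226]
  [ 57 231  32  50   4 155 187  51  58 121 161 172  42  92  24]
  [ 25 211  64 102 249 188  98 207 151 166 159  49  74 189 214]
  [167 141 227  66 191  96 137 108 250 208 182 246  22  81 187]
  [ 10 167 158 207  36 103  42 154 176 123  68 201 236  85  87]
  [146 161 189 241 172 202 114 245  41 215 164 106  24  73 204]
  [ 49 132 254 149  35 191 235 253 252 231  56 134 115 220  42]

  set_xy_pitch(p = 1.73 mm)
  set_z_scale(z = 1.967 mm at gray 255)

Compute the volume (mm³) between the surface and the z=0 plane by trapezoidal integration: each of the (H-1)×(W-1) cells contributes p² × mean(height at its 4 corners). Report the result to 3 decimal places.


height_mm = gray/255 × 1.967; cell vol = 1.73² × mean(4 corners)
unit = 1.73² × 1.967 / (4×255) = 0.0057716 mm³ per gray-sum
row 0: Σ corner-gray over 14 cells = 5650  → 32.6096
row 1: Σ corner-gray over 14 cells = 6779  → 39.1257
row 2: Σ corner-gray over 14 cells = 7222  → 41.6825
row 3: Σ corner-gray over 14 cells = 7599  → 43.8584
row 4: Σ corner-gray over 14 cells = 8005  → 46.2017
row 5: Σ corner-gray over 14 cells = 8550  → 49.3472
row 6: Σ corner-gray over 14 cells = 7727  → 44.5972
row 7: Σ corner-gray over 14 cells = 6439  → 37.1633
row 8: Σ corner-gray over 14 cells = 5953  → 34.3583
row 9: Σ corner-gray over 14 cells = 6846  → 39.5124
row 10: Σ corner-gray over 14 cells = 8317  → 48.0024
row 11: Σ corner-gray over 14 cells = 7873  → 45.4398
row 12: Σ corner-gray over 14 cells = 7853  → 45.3244
row 13: Σ corner-gray over 14 cells = 8849  → 51.0729
Σ rows: total corner-gray = 103662  → 598.2958 mm³

598.296


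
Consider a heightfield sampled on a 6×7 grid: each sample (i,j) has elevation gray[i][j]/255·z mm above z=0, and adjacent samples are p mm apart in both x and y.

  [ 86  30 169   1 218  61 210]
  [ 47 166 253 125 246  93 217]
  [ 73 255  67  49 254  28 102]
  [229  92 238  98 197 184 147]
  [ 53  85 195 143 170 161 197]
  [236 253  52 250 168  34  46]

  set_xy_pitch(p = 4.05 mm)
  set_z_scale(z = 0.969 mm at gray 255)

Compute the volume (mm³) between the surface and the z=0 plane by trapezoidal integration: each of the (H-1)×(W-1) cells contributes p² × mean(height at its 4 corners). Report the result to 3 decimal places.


273.876

height_mm = gray/255 × 0.969; cell vol = 4.05² × mean(4 corners)
unit = 4.05² × 0.969 / (4×255) = 0.0155824 mm³ per gray-sum
row 0: Σ corner-gray over 6 cells = 3284  → 51.1725
row 1: Σ corner-gray over 6 cells = 3511  → 54.7097
row 2: Σ corner-gray over 6 cells = 3475  → 54.1488
row 3: Σ corner-gray over 6 cells = 3752  → 58.4651
row 4: Σ corner-gray over 6 cells = 3554  → 55.3798
Σ rows: total corner-gray = 17576  → 273.8758 mm³


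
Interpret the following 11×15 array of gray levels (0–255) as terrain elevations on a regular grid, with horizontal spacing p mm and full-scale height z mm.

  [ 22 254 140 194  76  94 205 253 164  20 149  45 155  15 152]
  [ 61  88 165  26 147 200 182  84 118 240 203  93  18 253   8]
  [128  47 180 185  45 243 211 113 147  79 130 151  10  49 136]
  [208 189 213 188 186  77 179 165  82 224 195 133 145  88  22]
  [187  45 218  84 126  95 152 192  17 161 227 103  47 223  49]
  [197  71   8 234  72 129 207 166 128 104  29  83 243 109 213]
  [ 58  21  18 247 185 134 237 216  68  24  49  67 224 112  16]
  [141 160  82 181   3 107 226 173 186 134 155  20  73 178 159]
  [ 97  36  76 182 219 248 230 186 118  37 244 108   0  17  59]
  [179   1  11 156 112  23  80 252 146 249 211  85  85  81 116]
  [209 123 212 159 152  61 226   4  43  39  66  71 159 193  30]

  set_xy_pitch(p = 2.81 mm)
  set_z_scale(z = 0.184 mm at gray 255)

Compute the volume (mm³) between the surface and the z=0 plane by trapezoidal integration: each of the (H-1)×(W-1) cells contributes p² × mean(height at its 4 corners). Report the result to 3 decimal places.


height_mm = gray/255 × 0.184; cell vol = 2.81² × mean(4 corners)
unit = 2.81² × 0.184 / (4×255) = 0.00142439 mm³ per gray-sum
row 0: Σ corner-gray over 14 cells = 7405  → 10.5476
row 1: Σ corner-gray over 14 cells = 7147  → 10.1801
row 2: Σ corner-gray over 14 cells = 7802  → 11.1131
row 3: Σ corner-gray over 14 cells = 7974  → 11.3581
row 4: Σ corner-gray over 14 cells = 7192  → 10.2442
row 5: Σ corner-gray over 14 cells = 6854  → 9.7628
row 6: Σ corner-gray over 14 cells = 6934  → 9.8768
row 7: Σ corner-gray over 14 cells = 7214  → 10.2756
row 8: Σ corner-gray over 14 cells = 6837  → 9.7386
row 9: Σ corner-gray over 14 cells = 6534  → 9.3070
Σ rows: total corner-gray = 71893  → 102.4040 mm³

102.404


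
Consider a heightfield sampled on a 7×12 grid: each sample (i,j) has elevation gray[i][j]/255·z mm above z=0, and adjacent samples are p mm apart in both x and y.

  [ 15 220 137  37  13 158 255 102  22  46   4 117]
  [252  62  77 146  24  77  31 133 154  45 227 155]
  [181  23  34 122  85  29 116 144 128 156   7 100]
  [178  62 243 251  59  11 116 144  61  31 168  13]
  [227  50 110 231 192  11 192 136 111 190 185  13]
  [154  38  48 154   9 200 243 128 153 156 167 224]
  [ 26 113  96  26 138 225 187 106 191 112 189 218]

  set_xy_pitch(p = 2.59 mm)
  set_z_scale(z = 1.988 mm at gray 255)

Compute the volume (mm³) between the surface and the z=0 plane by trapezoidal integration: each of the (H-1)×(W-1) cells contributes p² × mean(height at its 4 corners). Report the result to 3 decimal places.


height_mm = gray/255 × 1.988; cell vol = 2.59² × mean(4 corners)
unit = 2.59² × 1.988 / (4×255) = 0.0130742 mm³ per gray-sum
row 0: Σ corner-gray over 11 cells = 4479  → 58.5594
row 1: Σ corner-gray over 11 cells = 4328  → 56.5852
row 2: Σ corner-gray over 11 cells = 4452  → 58.2064
row 3: Σ corner-gray over 11 cells = 5539  → 72.4181
row 4: Σ corner-gray over 11 cells = 6026  → 78.7852
row 5: Σ corner-gray over 11 cells = 5980  → 78.1838
Σ rows: total corner-gray = 30804  → 402.7382 mm³

402.738


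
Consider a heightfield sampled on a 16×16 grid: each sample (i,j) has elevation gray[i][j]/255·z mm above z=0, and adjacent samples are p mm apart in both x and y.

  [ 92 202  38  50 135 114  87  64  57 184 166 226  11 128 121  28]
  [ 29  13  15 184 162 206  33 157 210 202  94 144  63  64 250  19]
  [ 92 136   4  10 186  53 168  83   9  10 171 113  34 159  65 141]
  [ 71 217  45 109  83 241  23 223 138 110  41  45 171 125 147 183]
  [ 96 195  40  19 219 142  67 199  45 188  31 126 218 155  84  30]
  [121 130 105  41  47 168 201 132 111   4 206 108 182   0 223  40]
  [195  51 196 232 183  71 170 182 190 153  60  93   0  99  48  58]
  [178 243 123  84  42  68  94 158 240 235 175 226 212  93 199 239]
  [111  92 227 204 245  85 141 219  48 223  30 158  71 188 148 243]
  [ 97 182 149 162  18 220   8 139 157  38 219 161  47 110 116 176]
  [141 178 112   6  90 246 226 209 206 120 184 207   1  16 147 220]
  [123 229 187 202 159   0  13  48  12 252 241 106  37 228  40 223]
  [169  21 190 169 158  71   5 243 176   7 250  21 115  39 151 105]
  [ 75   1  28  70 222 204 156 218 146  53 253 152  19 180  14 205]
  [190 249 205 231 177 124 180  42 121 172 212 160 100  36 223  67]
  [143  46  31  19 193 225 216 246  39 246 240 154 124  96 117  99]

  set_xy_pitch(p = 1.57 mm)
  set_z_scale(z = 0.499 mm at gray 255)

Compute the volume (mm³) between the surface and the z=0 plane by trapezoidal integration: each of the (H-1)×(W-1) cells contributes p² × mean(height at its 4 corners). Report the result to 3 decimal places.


height_mm = gray/255 × 0.499; cell vol = 1.57² × mean(4 corners)
unit = 1.57² × 0.499 / (4×255) = 0.00120587 mm³ per gray-sum
row 0: Σ corner-gray over 15 cells = 6928  → 8.3543
row 1: Σ corner-gray over 15 cells = 6277  → 7.5692
row 2: Σ corner-gray over 15 cells = 6325  → 7.6271
row 3: Σ corner-gray over 15 cells = 7272  → 8.7691
row 4: Σ corner-gray over 15 cells = 7059  → 8.5122
row 5: Σ corner-gray over 15 cells = 7186  → 8.6654
row 6: Σ corner-gray over 15 cells = 8510  → 10.2619
row 7: Σ corner-gray over 15 cells = 9313  → 11.2302
row 8: Σ corner-gray over 15 cells = 8237  → 9.9327
row 9: Σ corner-gray over 15 cells = 7982  → 9.6252
row 10: Σ corner-gray over 15 cells = 8111  → 9.7808
row 11: Σ corner-gray over 15 cells = 7360  → 8.8752
row 12: Σ corner-gray over 15 cells = 7218  → 8.7040
row 13: Σ corner-gray over 15 cells = 8433  → 10.1691
row 14: Σ corner-gray over 15 cells = 8947  → 10.7889
Σ rows: total corner-gray = 115158  → 138.8653 mm³

138.865


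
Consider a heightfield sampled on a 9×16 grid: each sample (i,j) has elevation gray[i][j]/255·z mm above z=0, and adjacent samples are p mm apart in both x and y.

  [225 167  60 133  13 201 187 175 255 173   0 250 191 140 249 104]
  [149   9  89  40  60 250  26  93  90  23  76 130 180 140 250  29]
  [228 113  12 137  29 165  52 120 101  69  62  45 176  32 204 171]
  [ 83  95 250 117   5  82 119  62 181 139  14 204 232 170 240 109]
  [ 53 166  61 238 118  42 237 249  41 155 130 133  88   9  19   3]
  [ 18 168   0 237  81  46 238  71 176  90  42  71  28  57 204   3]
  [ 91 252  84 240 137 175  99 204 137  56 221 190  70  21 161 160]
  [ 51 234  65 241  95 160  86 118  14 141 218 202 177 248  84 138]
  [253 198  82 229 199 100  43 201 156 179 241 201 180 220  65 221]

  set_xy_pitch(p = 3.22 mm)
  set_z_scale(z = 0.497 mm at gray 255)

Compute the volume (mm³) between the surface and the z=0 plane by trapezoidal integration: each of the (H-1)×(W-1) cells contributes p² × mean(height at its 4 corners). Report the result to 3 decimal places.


height_mm = gray/255 × 0.497; cell vol = 3.22² × mean(4 corners)
unit = 3.22² × 0.497 / (4×255) = 0.00505205 mm³ per gray-sum
row 0: Σ corner-gray over 15 cells = 7807  → 39.4414
row 1: Σ corner-gray over 15 cells = 6123  → 30.9337
row 2: Σ corner-gray over 15 cells = 7045  → 35.5917
row 3: Σ corner-gray over 15 cells = 7440  → 37.5873
row 4: Σ corner-gray over 15 cells = 6467  → 32.6716
row 5: Σ corner-gray over 15 cells = 7384  → 37.3044
row 6: Σ corner-gray over 15 cells = 8700  → 43.9529
row 7: Σ corner-gray over 15 cells = 9417  → 47.5752
Σ rows: total corner-gray = 60383  → 305.0582 mm³

305.058


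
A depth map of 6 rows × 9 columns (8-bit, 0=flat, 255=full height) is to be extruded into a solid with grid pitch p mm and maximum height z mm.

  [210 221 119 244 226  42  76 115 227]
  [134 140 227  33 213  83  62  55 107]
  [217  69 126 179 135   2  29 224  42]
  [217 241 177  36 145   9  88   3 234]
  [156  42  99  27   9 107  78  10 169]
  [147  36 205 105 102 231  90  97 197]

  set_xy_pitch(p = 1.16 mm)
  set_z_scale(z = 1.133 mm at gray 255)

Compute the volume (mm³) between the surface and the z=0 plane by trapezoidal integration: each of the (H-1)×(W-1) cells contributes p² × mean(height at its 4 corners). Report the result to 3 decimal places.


26.520

height_mm = gray/255 × 1.133; cell vol = 1.16² × mean(4 corners)
unit = 1.16² × 1.133 / (4×255) = 0.00149467 mm³ per gray-sum
row 0: Σ corner-gray over 8 cells = 4390  → 6.5616
row 1: Σ corner-gray over 8 cells = 3654  → 5.4615
row 2: Σ corner-gray over 8 cells = 3636  → 5.4346
row 3: Σ corner-gray over 8 cells = 2918  → 4.3615
row 4: Σ corner-gray over 8 cells = 3145  → 4.7007
Σ rows: total corner-gray = 17743  → 26.5200 mm³


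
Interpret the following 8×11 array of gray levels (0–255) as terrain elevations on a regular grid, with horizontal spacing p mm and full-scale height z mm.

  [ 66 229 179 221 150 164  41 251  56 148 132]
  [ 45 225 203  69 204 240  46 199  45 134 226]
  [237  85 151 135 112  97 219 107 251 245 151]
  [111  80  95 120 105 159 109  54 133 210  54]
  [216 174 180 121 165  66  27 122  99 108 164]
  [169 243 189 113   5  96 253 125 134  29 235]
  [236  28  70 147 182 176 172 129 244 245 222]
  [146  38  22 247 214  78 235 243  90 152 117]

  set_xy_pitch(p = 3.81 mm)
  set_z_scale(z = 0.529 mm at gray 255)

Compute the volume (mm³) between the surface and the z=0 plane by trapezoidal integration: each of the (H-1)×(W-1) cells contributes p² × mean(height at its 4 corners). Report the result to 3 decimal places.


301.176

height_mm = gray/255 × 0.529; cell vol = 3.81² × mean(4 corners)
unit = 3.81² × 0.529 / (4×255) = 0.00752845 mm³ per gray-sum
row 0: Σ corner-gray over 10 cells = 6077  → 45.7504
row 1: Σ corner-gray over 10 cells = 6193  → 46.6237
row 2: Σ corner-gray over 10 cells = 5487  → 41.3086
row 3: Σ corner-gray over 10 cells = 4799  → 36.1290
row 4: Σ corner-gray over 10 cells = 5282  → 39.7653
row 5: Σ corner-gray over 10 cells = 6022  → 45.3363
row 6: Σ corner-gray over 10 cells = 6145  → 46.2623
Σ rows: total corner-gray = 40005  → 301.1756 mm³


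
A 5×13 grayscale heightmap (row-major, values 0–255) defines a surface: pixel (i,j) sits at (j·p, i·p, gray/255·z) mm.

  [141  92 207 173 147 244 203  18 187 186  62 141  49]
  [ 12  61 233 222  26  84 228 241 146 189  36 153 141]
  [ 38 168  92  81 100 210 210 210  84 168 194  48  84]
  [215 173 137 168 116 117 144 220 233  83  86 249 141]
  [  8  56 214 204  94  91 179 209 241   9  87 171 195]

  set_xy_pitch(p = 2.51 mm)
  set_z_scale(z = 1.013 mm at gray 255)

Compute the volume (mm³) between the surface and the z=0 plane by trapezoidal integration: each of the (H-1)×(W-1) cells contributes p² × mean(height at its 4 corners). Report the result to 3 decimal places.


height_mm = gray/255 × 1.013; cell vol = 2.51² × mean(4 corners)
unit = 2.51² × 1.013 / (4×255) = 0.00625686 mm³ per gray-sum
row 0: Σ corner-gray over 12 cells = 6901  → 43.1786
row 1: Σ corner-gray over 12 cells = 6643  → 41.5643
row 2: Σ corner-gray over 12 cells = 7060  → 44.1735
row 3: Σ corner-gray over 12 cells = 7121  → 44.5551
Σ rows: total corner-gray = 27725  → 173.4716 mm³

173.472


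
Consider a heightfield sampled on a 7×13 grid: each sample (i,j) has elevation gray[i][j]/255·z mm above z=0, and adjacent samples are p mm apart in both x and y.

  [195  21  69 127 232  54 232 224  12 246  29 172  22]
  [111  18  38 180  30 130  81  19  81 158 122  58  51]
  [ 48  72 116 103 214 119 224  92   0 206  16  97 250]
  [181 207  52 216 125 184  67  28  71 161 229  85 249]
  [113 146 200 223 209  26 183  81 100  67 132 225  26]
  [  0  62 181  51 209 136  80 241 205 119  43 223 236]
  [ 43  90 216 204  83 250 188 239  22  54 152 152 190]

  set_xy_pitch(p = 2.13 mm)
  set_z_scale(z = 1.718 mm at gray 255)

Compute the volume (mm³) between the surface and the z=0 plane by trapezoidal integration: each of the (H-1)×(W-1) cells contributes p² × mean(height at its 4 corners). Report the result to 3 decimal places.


height_mm = gray/255 × 1.718; cell vol = 2.13² × mean(4 corners)
unit = 2.13² × 1.718 / (4×255) = 0.00764156 mm³ per gray-sum
row 0: Σ corner-gray over 12 cells = 5045  → 38.5517
row 1: Σ corner-gray over 12 cells = 4808  → 36.7406
row 2: Σ corner-gray over 12 cells = 6096  → 46.5830
row 3: Σ corner-gray over 12 cells = 6603  → 50.4572
row 4: Σ corner-gray over 12 cells = 6659  → 50.8852
row 5: Σ corner-gray over 12 cells = 6869  → 52.4899
Σ rows: total corner-gray = 36080  → 275.7076 mm³

275.708


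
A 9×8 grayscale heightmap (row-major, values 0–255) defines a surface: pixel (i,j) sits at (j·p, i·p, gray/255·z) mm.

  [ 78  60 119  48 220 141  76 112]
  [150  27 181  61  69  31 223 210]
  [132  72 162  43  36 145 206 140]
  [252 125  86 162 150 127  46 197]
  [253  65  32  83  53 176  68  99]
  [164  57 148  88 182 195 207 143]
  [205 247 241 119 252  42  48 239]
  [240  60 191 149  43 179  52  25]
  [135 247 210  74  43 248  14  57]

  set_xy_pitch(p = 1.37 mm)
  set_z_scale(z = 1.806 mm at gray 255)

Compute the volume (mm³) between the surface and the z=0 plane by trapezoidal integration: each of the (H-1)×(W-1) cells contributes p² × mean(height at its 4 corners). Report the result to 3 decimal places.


93.037

height_mm = gray/255 × 1.806; cell vol = 1.37² × mean(4 corners)
unit = 1.37² × 1.806 / (4×255) = 0.00332322 mm³ per gray-sum
row 0: Σ corner-gray over 7 cells = 3062  → 10.1757
row 1: Σ corner-gray over 7 cells = 3144  → 10.4482
row 2: Σ corner-gray over 7 cells = 3441  → 11.4352
row 3: Σ corner-gray over 7 cells = 3147  → 10.4582
row 4: Σ corner-gray over 7 cells = 3367  → 11.1893
row 5: Σ corner-gray over 7 cells = 4403  → 14.6321
row 6: Σ corner-gray over 7 cells = 3955  → 13.1433
row 7: Σ corner-gray over 7 cells = 3477  → 11.5548
Σ rows: total corner-gray = 27996  → 93.0368 mm³


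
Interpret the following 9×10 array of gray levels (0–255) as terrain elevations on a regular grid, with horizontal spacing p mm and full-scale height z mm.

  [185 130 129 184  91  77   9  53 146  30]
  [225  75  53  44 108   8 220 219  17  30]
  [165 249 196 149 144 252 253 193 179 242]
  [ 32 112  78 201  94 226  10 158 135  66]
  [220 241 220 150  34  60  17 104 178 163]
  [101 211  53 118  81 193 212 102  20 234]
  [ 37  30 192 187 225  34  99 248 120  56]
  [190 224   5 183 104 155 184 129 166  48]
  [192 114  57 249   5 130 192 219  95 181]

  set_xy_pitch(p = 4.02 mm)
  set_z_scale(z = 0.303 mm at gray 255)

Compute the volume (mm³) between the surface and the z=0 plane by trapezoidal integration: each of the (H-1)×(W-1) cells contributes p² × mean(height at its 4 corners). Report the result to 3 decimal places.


height_mm = gray/255 × 0.303; cell vol = 4.02² × mean(4 corners)
unit = 4.02² × 0.303 / (4×255) = 0.00480059 mm³ per gray-sum
row 0: Σ corner-gray over 9 cells = 3596  → 17.2629
row 1: Σ corner-gray over 9 cells = 5380  → 25.8272
row 2: Σ corner-gray over 9 cells = 5763  → 27.6658
row 3: Σ corner-gray over 9 cells = 4517  → 21.6843
row 4: Σ corner-gray over 9 cells = 4706  → 22.5916
row 5: Σ corner-gray over 9 cells = 4678  → 22.4572
row 6: Σ corner-gray over 9 cells = 4901  → 23.5277
row 7: Σ corner-gray over 9 cells = 5033  → 24.1614
Σ rows: total corner-gray = 38574  → 185.1779 mm³

185.178


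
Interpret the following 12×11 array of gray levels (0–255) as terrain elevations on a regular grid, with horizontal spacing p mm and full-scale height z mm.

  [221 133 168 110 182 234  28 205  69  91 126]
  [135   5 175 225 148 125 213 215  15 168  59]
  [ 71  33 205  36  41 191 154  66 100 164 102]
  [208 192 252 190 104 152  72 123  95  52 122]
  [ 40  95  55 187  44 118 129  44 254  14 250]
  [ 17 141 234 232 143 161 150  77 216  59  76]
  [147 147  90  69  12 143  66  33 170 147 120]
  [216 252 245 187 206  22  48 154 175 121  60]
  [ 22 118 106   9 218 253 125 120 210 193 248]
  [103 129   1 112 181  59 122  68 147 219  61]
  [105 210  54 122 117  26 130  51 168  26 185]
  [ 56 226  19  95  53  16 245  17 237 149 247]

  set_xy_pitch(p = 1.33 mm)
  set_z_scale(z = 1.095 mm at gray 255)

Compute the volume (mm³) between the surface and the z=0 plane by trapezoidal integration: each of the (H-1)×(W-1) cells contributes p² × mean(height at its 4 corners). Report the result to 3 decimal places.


height_mm = gray/255 × 1.095; cell vol = 1.33² × mean(4 corners)
unit = 1.33² × 1.095 / (4×255) = 0.00189897 mm³ per gray-sum
row 0: Σ corner-gray over 10 cells = 5559  → 10.5564
row 1: Σ corner-gray over 10 cells = 4925  → 9.3524
row 2: Σ corner-gray over 10 cells = 4947  → 9.3942
row 3: Σ corner-gray over 10 cells = 4964  → 9.4265
row 4: Σ corner-gray over 10 cells = 5089  → 9.6638
row 5: Σ corner-gray over 10 cells = 4940  → 9.3809
row 6: Σ corner-gray over 10 cells = 5117  → 9.7170
row 7: Σ corner-gray over 10 cells = 6070  → 11.5267
row 8: Σ corner-gray over 10 cells = 5214  → 9.9012
row 9: Σ corner-gray over 10 cells = 4338  → 8.2377
row 10: Σ corner-gray over 10 cells = 4515  → 8.5738
Σ rows: total corner-gray = 55678  → 105.7306 mm³

105.731


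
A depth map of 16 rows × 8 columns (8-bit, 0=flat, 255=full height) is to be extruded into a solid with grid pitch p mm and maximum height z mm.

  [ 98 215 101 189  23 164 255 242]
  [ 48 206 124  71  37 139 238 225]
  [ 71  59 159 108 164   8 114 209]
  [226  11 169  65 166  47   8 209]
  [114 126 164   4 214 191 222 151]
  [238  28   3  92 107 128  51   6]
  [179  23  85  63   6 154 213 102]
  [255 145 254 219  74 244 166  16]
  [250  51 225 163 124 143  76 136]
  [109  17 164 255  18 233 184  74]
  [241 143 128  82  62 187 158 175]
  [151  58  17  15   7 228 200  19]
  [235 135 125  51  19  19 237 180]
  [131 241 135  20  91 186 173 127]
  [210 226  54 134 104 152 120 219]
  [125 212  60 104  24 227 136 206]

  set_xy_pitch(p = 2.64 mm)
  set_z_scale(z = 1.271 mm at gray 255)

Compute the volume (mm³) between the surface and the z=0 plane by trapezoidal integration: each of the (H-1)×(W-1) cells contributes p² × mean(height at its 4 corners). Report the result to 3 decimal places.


458.715

height_mm = gray/255 × 1.271; cell vol = 2.64² × mean(4 corners)
unit = 2.64² × 1.271 / (4×255) = 0.00868467 mm³ per gray-sum
row 0: Σ corner-gray over 7 cells = 4137  → 35.9285
row 1: Σ corner-gray over 7 cells = 3407  → 29.5887
row 2: Σ corner-gray over 7 cells = 2871  → 24.9337
row 3: Σ corner-gray over 7 cells = 3474  → 30.1705
row 4: Σ corner-gray over 7 cells = 3169  → 27.5217
row 5: Σ corner-gray over 7 cells = 2431  → 21.1124
row 6: Σ corner-gray over 7 cells = 3844  → 33.3839
row 7: Σ corner-gray over 7 cells = 4425  → 38.4297
row 8: Σ corner-gray over 7 cells = 3875  → 33.6531
row 9: Σ corner-gray over 7 cells = 3861  → 33.5315
row 10: Σ corner-gray over 7 cells = 3156  → 27.4088
row 11: Σ corner-gray over 7 cells = 2807  → 24.3779
row 12: Σ corner-gray over 7 cells = 3537  → 30.7177
row 13: Σ corner-gray over 7 cells = 3959  → 34.3826
row 14: Σ corner-gray over 7 cells = 3866  → 33.5749
Σ rows: total corner-gray = 52819  → 458.7155 mm³


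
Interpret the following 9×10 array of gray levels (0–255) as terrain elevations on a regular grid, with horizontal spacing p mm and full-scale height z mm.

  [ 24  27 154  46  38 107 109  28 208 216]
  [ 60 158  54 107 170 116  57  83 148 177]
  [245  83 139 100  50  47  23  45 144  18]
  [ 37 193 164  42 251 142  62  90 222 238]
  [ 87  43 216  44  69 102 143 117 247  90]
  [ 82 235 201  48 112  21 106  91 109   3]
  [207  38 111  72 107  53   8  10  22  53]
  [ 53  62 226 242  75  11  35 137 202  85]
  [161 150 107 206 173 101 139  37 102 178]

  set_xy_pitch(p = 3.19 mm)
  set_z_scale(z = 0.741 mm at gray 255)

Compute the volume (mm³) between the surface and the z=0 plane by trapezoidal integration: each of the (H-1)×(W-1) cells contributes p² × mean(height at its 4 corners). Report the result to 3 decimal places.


228.676

height_mm = gray/255 × 0.741; cell vol = 3.19² × mean(4 corners)
unit = 3.19² × 0.741 / (4×255) = 0.00739264 mm³ per gray-sum
row 0: Σ corner-gray over 9 cells = 3697  → 27.3306
row 1: Σ corner-gray over 9 cells = 3548  → 26.2291
row 2: Σ corner-gray over 9 cells = 4132  → 30.5464
row 3: Σ corner-gray over 9 cells = 4746  → 35.0855
row 4: Σ corner-gray over 9 cells = 4070  → 30.0880
row 5: Σ corner-gray over 9 cells = 3033  → 22.4219
row 6: Σ corner-gray over 9 cells = 3220  → 23.8043
row 7: Σ corner-gray over 9 cells = 4487  → 33.1708
Σ rows: total corner-gray = 30933  → 228.6765 mm³


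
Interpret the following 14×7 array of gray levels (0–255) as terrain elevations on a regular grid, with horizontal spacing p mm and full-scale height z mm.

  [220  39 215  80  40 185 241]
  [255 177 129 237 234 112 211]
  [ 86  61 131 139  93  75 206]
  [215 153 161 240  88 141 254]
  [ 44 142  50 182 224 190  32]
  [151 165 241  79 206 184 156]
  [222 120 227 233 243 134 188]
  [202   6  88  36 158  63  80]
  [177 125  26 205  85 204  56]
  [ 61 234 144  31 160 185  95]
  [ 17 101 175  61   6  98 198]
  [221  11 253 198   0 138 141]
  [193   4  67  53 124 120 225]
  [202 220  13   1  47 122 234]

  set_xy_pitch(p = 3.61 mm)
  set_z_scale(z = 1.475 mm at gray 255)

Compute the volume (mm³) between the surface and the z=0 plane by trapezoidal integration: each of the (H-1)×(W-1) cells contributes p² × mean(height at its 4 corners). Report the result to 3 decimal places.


height_mm = gray/255 × 1.475; cell vol = 3.61² × mean(4 corners)
unit = 3.61² × 1.475 / (4×255) = 0.0188454 mm³ per gray-sum
row 0: Σ corner-gray over 6 cells = 3823  → 72.0461
row 1: Σ corner-gray over 6 cells = 3534  → 66.5998
row 2: Σ corner-gray over 6 cells = 3325  → 62.6611
row 3: Σ corner-gray over 6 cells = 3687  → 69.4831
row 4: Σ corner-gray over 6 cells = 3709  → 69.8977
row 5: Σ corner-gray over 6 cells = 4381  → 82.5619
row 6: Σ corner-gray over 6 cells = 3308  → 62.3407
row 7: Σ corner-gray over 6 cells = 2507  → 47.2455
row 8: Σ corner-gray over 6 cells = 3187  → 60.0604
row 9: Σ corner-gray over 6 cells = 2761  → 52.0323
row 10: Σ corner-gray over 6 cells = 2659  → 50.1100
row 11: Σ corner-gray over 6 cells = 2716  → 51.1842
row 12: Σ corner-gray over 6 cells = 2396  → 45.1537
Σ rows: total corner-gray = 41993  → 791.3765 mm³

791.377


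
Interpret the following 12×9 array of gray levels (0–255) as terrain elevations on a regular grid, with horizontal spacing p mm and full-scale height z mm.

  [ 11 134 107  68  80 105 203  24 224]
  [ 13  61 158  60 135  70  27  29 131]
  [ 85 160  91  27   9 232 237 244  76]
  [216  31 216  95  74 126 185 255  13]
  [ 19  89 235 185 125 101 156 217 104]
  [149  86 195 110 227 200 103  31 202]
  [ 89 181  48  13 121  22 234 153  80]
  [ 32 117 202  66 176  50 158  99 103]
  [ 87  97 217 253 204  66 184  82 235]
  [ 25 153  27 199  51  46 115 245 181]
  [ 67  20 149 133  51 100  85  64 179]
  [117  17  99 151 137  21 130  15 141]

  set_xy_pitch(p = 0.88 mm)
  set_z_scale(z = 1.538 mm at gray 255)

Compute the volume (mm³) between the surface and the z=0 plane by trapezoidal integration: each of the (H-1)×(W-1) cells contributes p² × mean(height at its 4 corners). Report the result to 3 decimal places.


height_mm = gray/255 × 1.538; cell vol = 0.88² × mean(4 corners)
unit = 0.88² × 1.538 / (4×255) = 0.00116767 mm³ per gray-sum
row 0: Σ corner-gray over 8 cells = 2901  → 3.3874
row 1: Σ corner-gray over 8 cells = 3385  → 3.9526
row 2: Σ corner-gray over 8 cells = 4354  → 5.0841
row 3: Σ corner-gray over 8 cells = 4532  → 5.2919
row 4: Σ corner-gray over 8 cells = 4594  → 5.3643
row 5: Σ corner-gray over 8 cells = 3968  → 4.6333
row 6: Σ corner-gray over 8 cells = 3584  → 4.1849
row 7: Σ corner-gray over 8 cells = 4399  → 5.1366
row 8: Σ corner-gray over 8 cells = 4406  → 5.1448
row 9: Σ corner-gray over 8 cells = 3328  → 3.8860
row 10: Σ corner-gray over 8 cells = 2848  → 3.3255
Σ rows: total corner-gray = 42299  → 49.3914 mm³

49.391


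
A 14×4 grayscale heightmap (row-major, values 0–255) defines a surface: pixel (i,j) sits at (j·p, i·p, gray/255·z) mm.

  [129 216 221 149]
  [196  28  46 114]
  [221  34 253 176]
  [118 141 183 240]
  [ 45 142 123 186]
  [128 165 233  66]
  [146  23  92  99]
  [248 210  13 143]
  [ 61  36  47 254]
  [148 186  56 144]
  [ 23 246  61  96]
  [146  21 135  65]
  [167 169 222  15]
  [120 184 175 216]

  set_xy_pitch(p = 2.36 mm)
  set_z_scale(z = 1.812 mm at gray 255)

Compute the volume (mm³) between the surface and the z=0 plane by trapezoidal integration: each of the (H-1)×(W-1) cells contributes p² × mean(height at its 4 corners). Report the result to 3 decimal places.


height_mm = gray/255 × 1.812; cell vol = 2.36² × mean(4 corners)
unit = 2.36² × 1.812 / (4×255) = 0.00989423 mm³ per gray-sum
row 0: Σ corner-gray over 3 cells = 1610  → 15.9297
row 1: Σ corner-gray over 3 cells = 1429  → 14.1389
row 2: Σ corner-gray over 3 cells = 1977  → 19.5609
row 3: Σ corner-gray over 3 cells = 1767  → 17.4831
row 4: Σ corner-gray over 3 cells = 1751  → 17.3248
row 5: Σ corner-gray over 3 cells = 1465  → 14.4950
row 6: Σ corner-gray over 3 cells = 1312  → 12.9812
row 7: Σ corner-gray over 3 cells = 1318  → 13.0406
row 8: Σ corner-gray over 3 cells = 1257  → 12.4370
row 9: Σ corner-gray over 3 cells = 1509  → 14.9304
row 10: Σ corner-gray over 3 cells = 1256  → 12.4272
row 11: Σ corner-gray over 3 cells = 1487  → 14.7127
row 12: Σ corner-gray over 3 cells = 2018  → 19.9666
Σ rows: total corner-gray = 20156  → 199.4281 mm³

199.428
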